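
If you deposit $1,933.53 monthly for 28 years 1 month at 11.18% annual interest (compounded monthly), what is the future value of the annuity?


Future value of an ordinary annuity: FV = PMT × ((1 + r)^n − 1) / r
Monthly rate r = 0.1118/12 ≈ 0.00931667, n = 337
FV = $1,933.53 × ((1 + 0.1118/12)^337 − 1) / (0.1118/12)
FV = $1,933.53 × 2336.030313
FV = $4,516,784.69

FV = PMT × ((1+r)^n - 1)/r = $4,516,784.69


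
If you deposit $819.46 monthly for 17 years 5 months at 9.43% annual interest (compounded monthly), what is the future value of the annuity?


Future value of an ordinary annuity: FV = PMT × ((1 + r)^n − 1) / r
Monthly rate r = 0.0943/12 ≈ 0.00785833, n = 209
FV = $819.46 × ((1 + 0.0943/12)^209 − 1) / (0.0943/12)
FV = $819.46 × 526.122565
FV = $431,136.40

FV = PMT × ((1+r)^n - 1)/r = $431,136.40


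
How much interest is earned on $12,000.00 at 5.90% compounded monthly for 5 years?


Compound interest earned = final amount − principal.
A = P(1 + r/n)^(nt) = $12,000.00 × (1 + 0.059/12)^(12 × 5) = $16,105.87
Interest = A − P = $16,105.87 − $12,000.00 = $4,105.87

Interest = A - P = $4,105.87


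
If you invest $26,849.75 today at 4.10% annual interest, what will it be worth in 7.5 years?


Future value formula: FV = PV × (1 + r)^t
FV = $26,849.75 × (1 + 0.041)^7.5
FV = $26,849.75 × 1.3517005
FV = $36,292.82

FV = PV × (1 + r)^t = $36,292.82


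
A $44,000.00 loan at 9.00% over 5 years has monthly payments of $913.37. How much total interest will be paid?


Total paid over the life of the loan = PMT × n.
Total paid = $913.37 × 60 = $54,802.20
Total interest = total paid − principal = $54,802.20 − $44,000.00 = $10,802.20

Total interest = (PMT × n) - PV = $10,802.20


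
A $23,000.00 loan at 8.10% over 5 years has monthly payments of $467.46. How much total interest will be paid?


Total paid over the life of the loan = PMT × n.
Total paid = $467.46 × 60 = $28,047.60
Total interest = total paid − principal = $28,047.60 − $23,000.00 = $5,047.60

Total interest = (PMT × n) - PV = $5,047.60


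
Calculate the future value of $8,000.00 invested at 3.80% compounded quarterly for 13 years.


Compound interest formula: A = P(1 + r/n)^(nt)
A = $8,000.00 × (1 + 0.038/4)^(4 × 13)
Growth factor: (1 + 0.038/4)^52 = 1.6350416
A = $8,000.00 × 1.6350416
A = $13,080.33

A = P(1 + r/n)^(nt) = $13,080.33


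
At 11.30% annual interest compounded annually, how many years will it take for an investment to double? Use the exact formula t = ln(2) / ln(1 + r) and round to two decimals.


Doubling condition: (1 + r)^t = 2
Take ln of both sides: t × ln(1 + r) = ln(2)
t = ln(2) / ln(1 + r)
t = 0.693147 / 0.107059
t = 6.47

t = ln(2) / ln(1 + r) = 6.47 years


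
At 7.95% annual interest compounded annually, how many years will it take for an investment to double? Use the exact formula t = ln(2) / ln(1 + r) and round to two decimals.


Doubling condition: (1 + r)^t = 2
Take ln of both sides: t × ln(1 + r) = ln(2)
t = ln(2) / ln(1 + r)
t = 0.693147 / 0.076498
t = 9.06

t = ln(2) / ln(1 + r) = 9.06 years


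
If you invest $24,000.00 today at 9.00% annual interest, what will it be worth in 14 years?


Future value formula: FV = PV × (1 + r)^t
FV = $24,000.00 × (1 + 0.09)^14
FV = $24,000.00 × 3.341727
FV = $80,201.45

FV = PV × (1 + r)^t = $80,201.45


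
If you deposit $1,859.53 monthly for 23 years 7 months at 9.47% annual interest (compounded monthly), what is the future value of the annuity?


Future value of an ordinary annuity: FV = PMT × ((1 + r)^n − 1) / r
Monthly rate r = 0.0947/12 ≈ 0.00789167, n = 283
FV = $1,859.53 × ((1 + 0.0947/12)^283 − 1) / (0.0947/12)
FV = $1,859.53 × 1045.350065
FV = $1,943,859.81

FV = PMT × ((1+r)^n - 1)/r = $1,943,859.81


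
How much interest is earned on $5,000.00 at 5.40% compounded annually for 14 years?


Compound interest earned = final amount − principal.
A = P(1 + r/n)^(nt) = $5,000.00 × (1 + 0.054/1)^(1 × 14) = $10,440.91
Interest = A − P = $10,440.91 − $5,000.00 = $5,440.91

Interest = A - P = $5,440.91


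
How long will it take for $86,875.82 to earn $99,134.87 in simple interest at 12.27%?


Rearrange the simple interest formula for t:
I = P × r × t  ⇒  t = I / (P × r)
t = $99,134.87 / ($86,875.82 × 0.1227)
t = 9.3

t = I/(P×r) = 9.3 years


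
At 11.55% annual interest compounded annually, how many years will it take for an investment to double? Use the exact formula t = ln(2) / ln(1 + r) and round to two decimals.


Doubling condition: (1 + r)^t = 2
Take ln of both sides: t × ln(1 + r) = ln(2)
t = ln(2) / ln(1 + r)
t = 0.693147 / 0.109303
t = 6.34

t = ln(2) / ln(1 + r) = 6.34 years


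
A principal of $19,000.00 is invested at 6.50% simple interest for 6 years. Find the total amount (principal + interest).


Total amount formula: A = P(1 + rt) = P + P·r·t
Interest: I = P × r × t = $19,000.00 × 0.065 × 6 = $7,410.00
A = P + I = $19,000.00 + $7,410.00 = $26,410.00

A = P + I = P(1 + rt) = $26,410.00


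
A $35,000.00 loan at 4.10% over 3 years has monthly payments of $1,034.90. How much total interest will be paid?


Total paid over the life of the loan = PMT × n.
Total paid = $1,034.90 × 36 = $37,256.40
Total interest = total paid − principal = $37,256.40 − $35,000.00 = $2,256.40

Total interest = (PMT × n) - PV = $2,256.40


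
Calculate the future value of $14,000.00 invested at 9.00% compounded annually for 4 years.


Compound interest formula: A = P(1 + r/n)^(nt)
A = $14,000.00 × (1 + 0.09/1)^(1 × 4)
Growth factor: (1 + 0.09/1)^4 = 1.4115816
A = $14,000.00 × 1.4115816
A = $19,762.14

A = P(1 + r/n)^(nt) = $19,762.14


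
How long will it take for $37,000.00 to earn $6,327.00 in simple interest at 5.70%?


Rearrange the simple interest formula for t:
I = P × r × t  ⇒  t = I / (P × r)
t = $6,327.00 / ($37,000.00 × 0.057)
t = 3

t = I/(P×r) = 3 years


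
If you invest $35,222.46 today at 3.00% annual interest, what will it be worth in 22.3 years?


Future value formula: FV = PV × (1 + r)^t
FV = $35,222.46 × (1 + 0.03)^22.3
FV = $35,222.46 × 1.9331703
FV = $68,091.01

FV = PV × (1 + r)^t = $68,091.01


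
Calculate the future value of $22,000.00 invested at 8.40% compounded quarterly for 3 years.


Compound interest formula: A = P(1 + r/n)^(nt)
A = $22,000.00 × (1 + 0.084/4)^(4 × 3)
Growth factor: (1 + 0.084/4)^12 = 1.283243
A = $22,000.00 × 1.283243
A = $28,231.35

A = P(1 + r/n)^(nt) = $28,231.35


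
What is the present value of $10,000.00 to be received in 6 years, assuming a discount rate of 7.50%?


Present value formula: PV = FV / (1 + r)^t
PV = $10,000.00 / (1 + 0.075)^6
PV = $10,000.00 / 1.5433015
PV = $6,479.62

PV = FV / (1 + r)^t = $6,479.62


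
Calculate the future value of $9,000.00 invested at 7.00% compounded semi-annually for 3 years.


Compound interest formula: A = P(1 + r/n)^(nt)
A = $9,000.00 × (1 + 0.07/2)^(2 × 3)
Growth factor: (1 + 0.07/2)^6 = 1.2292553
A = $9,000.00 × 1.2292553
A = $11,063.30

A = P(1 + r/n)^(nt) = $11,063.30


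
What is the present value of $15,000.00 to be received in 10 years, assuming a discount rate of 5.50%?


Present value formula: PV = FV / (1 + r)^t
PV = $15,000.00 / (1 + 0.055)^10
PV = $15,000.00 / 1.708144
PV = $8,781.46

PV = FV / (1 + r)^t = $8,781.46


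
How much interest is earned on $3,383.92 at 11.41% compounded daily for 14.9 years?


Compound interest earned = final amount − principal.
A = P(1 + r/n)^(nt) = $3,383.92 × (1 + 0.1141/365)^(365 × 14.9) = $18,520.15
Interest = A − P = $18,520.15 − $3,383.92 = $15,136.23

Interest = A - P = $15,136.23


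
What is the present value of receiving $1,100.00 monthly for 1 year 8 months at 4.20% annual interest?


Present value of an ordinary annuity: PV = PMT × (1 − (1 + r)^(−n)) / r
Monthly rate r = 0.042/12 = 0.0035, n = 20
PV = $1,100.00 × (1 − (1 + 0.042/12)^(−20)) / (0.042/12)
PV = $1,100.00 × 19.283492
PV = $21,211.84

PV = PMT × (1-(1+r)^(-n))/r = $21,211.84


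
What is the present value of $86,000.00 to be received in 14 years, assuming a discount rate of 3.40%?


Present value formula: PV = FV / (1 + r)^t
PV = $86,000.00 / (1 + 0.034)^14
PV = $86,000.00 / 1.596936115
PV = $53,853.12

PV = FV / (1 + r)^t = $53,853.12


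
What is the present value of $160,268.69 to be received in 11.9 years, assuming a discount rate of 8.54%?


Present value formula: PV = FV / (1 + r)^t
PV = $160,268.69 / (1 + 0.0854)^11.9
PV = $160,268.69 / 2.651666
PV = $60,440.75

PV = FV / (1 + r)^t = $60,440.75


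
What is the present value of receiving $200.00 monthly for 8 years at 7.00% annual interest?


Present value of an ordinary annuity: PV = PMT × (1 − (1 + r)^(−n)) / r
Monthly rate r = 0.07/12 ≈ 0.00583333, n = 96
PV = $200.00 × (1 − (1 + 0.07/12)^(−96)) / (0.07/12)
PV = $200.00 × 73.347569
PV = $14,669.51

PV = PMT × (1-(1+r)^(-n))/r = $14,669.51


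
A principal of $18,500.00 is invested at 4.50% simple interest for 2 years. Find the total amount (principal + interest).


Total amount formula: A = P(1 + rt) = P + P·r·t
Interest: I = P × r × t = $18,500.00 × 0.045 × 2 = $1,665.00
A = P + I = $18,500.00 + $1,665.00 = $20,165.00

A = P + I = P(1 + rt) = $20,165.00


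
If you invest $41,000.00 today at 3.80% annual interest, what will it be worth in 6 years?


Future value formula: FV = PV × (1 + r)^t
FV = $41,000.00 × (1 + 0.038)^6
FV = $41,000.00 × 1.2507892
FV = $51,282.36

FV = PV × (1 + r)^t = $51,282.36


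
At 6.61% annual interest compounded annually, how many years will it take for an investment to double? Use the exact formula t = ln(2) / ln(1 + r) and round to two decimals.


Doubling condition: (1 + r)^t = 2
Take ln of both sides: t × ln(1 + r) = ln(2)
t = ln(2) / ln(1 + r)
t = 0.693147 / 0.064007
t = 10.83

t = ln(2) / ln(1 + r) = 10.83 years


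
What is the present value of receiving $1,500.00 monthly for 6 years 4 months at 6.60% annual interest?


Present value of an ordinary annuity: PV = PMT × (1 − (1 + r)^(−n)) / r
Monthly rate r = 0.066/12 = 0.0055, n = 76
PV = $1,500.00 × (1 − (1 + 0.066/12)^(−76)) / (0.066/12)
PV = $1,500.00 × 61.978785
PV = $92,968.18

PV = PMT × (1-(1+r)^(-n))/r = $92,968.18


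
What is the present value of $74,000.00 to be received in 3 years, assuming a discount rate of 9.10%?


Present value formula: PV = FV / (1 + r)^t
PV = $74,000.00 / (1 + 0.091)^3
PV = $74,000.00 / 1.29859657
PV = $56,984.60

PV = FV / (1 + r)^t = $56,984.60


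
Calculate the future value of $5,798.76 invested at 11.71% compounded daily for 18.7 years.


Compound interest formula: A = P(1 + r/n)^(nt)
A = $5,798.76 × (1 + 0.1171/365)^(365 × 18.7)
Growth factor: (1 + 0.1171/365)^6825.5 = 8.930022
A = $5,798.76 × 8.930022
A = $51,783.05

A = P(1 + r/n)^(nt) = $51,783.05


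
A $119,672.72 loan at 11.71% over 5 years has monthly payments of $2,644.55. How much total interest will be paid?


Total paid over the life of the loan = PMT × n.
Total paid = $2,644.55 × 60 = $158,673.00
Total interest = total paid − principal = $158,673.00 − $119,672.72 = $39,000.28

Total interest = (PMT × n) - PV = $39,000.28


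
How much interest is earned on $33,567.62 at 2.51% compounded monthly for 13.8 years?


Compound interest earned = final amount − principal.
A = P(1 + r/n)^(nt) = $33,567.62 × (1 + 0.0251/12)^(12 × 13.8) = $47,445.43
Interest = A − P = $47,445.43 − $33,567.62 = $13,877.81

Interest = A - P = $13,877.81


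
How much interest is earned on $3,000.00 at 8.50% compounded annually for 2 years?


Compound interest earned = final amount − principal.
A = P(1 + r/n)^(nt) = $3,000.00 × (1 + 0.085/1)^(1 × 2) = $3,531.67
Interest = A − P = $3,531.67 − $3,000.00 = $531.67

Interest = A - P = $531.67


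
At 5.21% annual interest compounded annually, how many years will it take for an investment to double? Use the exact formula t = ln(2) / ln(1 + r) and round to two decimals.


Doubling condition: (1 + r)^t = 2
Take ln of both sides: t × ln(1 + r) = ln(2)
t = ln(2) / ln(1 + r)
t = 0.693147 / 0.050788
t = 13.65

t = ln(2) / ln(1 + r) = 13.65 years


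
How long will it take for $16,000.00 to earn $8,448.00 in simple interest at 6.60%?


Rearrange the simple interest formula for t:
I = P × r × t  ⇒  t = I / (P × r)
t = $8,448.00 / ($16,000.00 × 0.066)
t = 8

t = I/(P×r) = 8 years


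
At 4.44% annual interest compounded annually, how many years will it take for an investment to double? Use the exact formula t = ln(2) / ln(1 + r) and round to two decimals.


Doubling condition: (1 + r)^t = 2
Take ln of both sides: t × ln(1 + r) = ln(2)
t = ln(2) / ln(1 + r)
t = 0.693147 / 0.043443
t = 15.96

t = ln(2) / ln(1 + r) = 15.96 years


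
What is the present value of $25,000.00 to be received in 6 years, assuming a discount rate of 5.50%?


Present value formula: PV = FV / (1 + r)^t
PV = $25,000.00 / (1 + 0.055)^6
PV = $25,000.00 / 1.3788428
PV = $18,131.15

PV = FV / (1 + r)^t = $18,131.15


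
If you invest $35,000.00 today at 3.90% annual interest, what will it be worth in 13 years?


Future value formula: FV = PV × (1 + r)^t
FV = $35,000.00 × (1 + 0.039)^13
FV = $35,000.00 × 1.6443797
FV = $57,553.29

FV = PV × (1 + r)^t = $57,553.29


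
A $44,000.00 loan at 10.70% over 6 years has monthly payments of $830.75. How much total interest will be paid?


Total paid over the life of the loan = PMT × n.
Total paid = $830.75 × 72 = $59,814.00
Total interest = total paid − principal = $59,814.00 − $44,000.00 = $15,814.00

Total interest = (PMT × n) - PV = $15,814.00


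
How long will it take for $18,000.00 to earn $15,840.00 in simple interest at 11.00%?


Rearrange the simple interest formula for t:
I = P × r × t  ⇒  t = I / (P × r)
t = $15,840.00 / ($18,000.00 × 0.11)
t = 8

t = I/(P×r) = 8 years


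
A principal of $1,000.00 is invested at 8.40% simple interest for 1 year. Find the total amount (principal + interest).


Total amount formula: A = P(1 + rt) = P + P·r·t
Interest: I = P × r × t = $1,000.00 × 0.084 × 1 = $84.00
A = P + I = $1,000.00 + $84.00 = $1,084.00

A = P + I = P(1 + rt) = $1,084.00


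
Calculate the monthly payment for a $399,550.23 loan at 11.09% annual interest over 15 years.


Loan payment formula: PMT = PV × r / (1 − (1 + r)^(−n))
Monthly rate r = 0.1109/12 ≈ 0.00924167, n = 180 months
Denominator: 1 − (1 + 0.1109/12)^(−180) = 0.809072
PMT = $399,550.23 × (0.1109/12) / 0.809072
PMT = $4,563.88 per month

PMT = PV × r / (1-(1+r)^(-n)) = $4,563.88/month


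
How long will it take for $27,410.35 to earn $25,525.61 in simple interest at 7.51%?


Rearrange the simple interest formula for t:
I = P × r × t  ⇒  t = I / (P × r)
t = $25,525.61 / ($27,410.35 × 0.0751)
t = 12.4

t = I/(P×r) = 12.4 years


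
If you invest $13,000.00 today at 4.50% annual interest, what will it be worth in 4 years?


Future value formula: FV = PV × (1 + r)^t
FV = $13,000.00 × (1 + 0.045)^4
FV = $13,000.00 × 1.1925186
FV = $15,502.74

FV = PV × (1 + r)^t = $15,502.74


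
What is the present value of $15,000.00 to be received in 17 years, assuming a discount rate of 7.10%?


Present value formula: PV = FV / (1 + r)^t
PV = $15,000.00 / (1 + 0.071)^17
PV = $15,000.00 / 3.209379
PV = $4,673.80

PV = FV / (1 + r)^t = $4,673.80


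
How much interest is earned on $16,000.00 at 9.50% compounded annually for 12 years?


Compound interest earned = final amount − principal.
A = P(1 + r/n)^(nt) = $16,000.00 × (1 + 0.095/1)^(1 × 12) = $47,543.31
Interest = A − P = $47,543.31 − $16,000.00 = $31,543.31

Interest = A - P = $31,543.31


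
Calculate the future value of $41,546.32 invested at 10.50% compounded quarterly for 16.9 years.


Compound interest formula: A = P(1 + r/n)^(nt)
A = $41,546.32 × (1 + 0.105/4)^(4 × 16.9)
Growth factor: (1 + 0.105/4)^67.6 = 5.76387164
A = $41,546.32 × 5.76387164
A = $239,467.66

A = P(1 + r/n)^(nt) = $239,467.66


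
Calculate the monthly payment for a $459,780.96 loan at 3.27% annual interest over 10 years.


Loan payment formula: PMT = PV × r / (1 − (1 + r)^(−n))
Monthly rate r = 0.0327/12 = 0.002725, n = 120 months
Denominator: 1 − (1 + 0.0327/12)^(−120) = 0.2785955
PMT = $459,780.96 × (0.0327/12) / 0.2785955
PMT = $4,497.21 per month

PMT = PV × r / (1-(1+r)^(-n)) = $4,497.21/month


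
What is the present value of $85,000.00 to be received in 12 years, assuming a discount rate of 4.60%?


Present value formula: PV = FV / (1 + r)^t
PV = $85,000.00 / (1 + 0.046)^12
PV = $85,000.00 / 1.7154585
PV = $49,549.44

PV = FV / (1 + r)^t = $49,549.44


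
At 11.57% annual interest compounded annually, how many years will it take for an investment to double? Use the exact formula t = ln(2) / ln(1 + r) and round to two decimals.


Doubling condition: (1 + r)^t = 2
Take ln of both sides: t × ln(1 + r) = ln(2)
t = ln(2) / ln(1 + r)
t = 0.693147 / 0.109482
t = 6.33

t = ln(2) / ln(1 + r) = 6.33 years


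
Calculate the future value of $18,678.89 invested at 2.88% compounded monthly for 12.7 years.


Compound interest formula: A = P(1 + r/n)^(nt)
A = $18,678.89 × (1 + 0.0288/12)^(12 × 12.7)
Growth factor: (1 + 0.0288/12)^152.4 = 1.4409776
A = $18,678.89 × 1.4409776
A = $26,915.86

A = P(1 + r/n)^(nt) = $26,915.86


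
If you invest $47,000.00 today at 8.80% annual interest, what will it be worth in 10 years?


Future value formula: FV = PV × (1 + r)^t
FV = $47,000.00 × (1 + 0.088)^10
FV = $47,000.00 × 2.3242827
FV = $109,241.29

FV = PV × (1 + r)^t = $109,241.29


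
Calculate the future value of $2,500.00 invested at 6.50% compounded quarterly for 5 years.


Compound interest formula: A = P(1 + r/n)^(nt)
A = $2,500.00 × (1 + 0.065/4)^(4 × 5)
Growth factor: (1 + 0.065/4)^20 = 1.380420
A = $2,500.00 × 1.380420
A = $3,451.05

A = P(1 + r/n)^(nt) = $3,451.05


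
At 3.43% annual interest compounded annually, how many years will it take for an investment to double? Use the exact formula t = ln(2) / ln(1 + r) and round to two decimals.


Doubling condition: (1 + r)^t = 2
Take ln of both sides: t × ln(1 + r) = ln(2)
t = ln(2) / ln(1 + r)
t = 0.693147 / 0.033725
t = 20.55

t = ln(2) / ln(1 + r) = 20.55 years


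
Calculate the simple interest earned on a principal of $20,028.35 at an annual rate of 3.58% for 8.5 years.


Simple interest formula: I = P × r × t
I = $20,028.35 × 0.0358 × 8.5
I = $6,094.63

I = P × r × t = $6,094.63


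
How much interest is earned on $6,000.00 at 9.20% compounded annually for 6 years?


Compound interest earned = final amount − principal.
A = P(1 + r/n)^(nt) = $6,000.00 × (1 + 0.092/1)^(1 × 6) = $10,173.89
Interest = A − P = $10,173.89 − $6,000.00 = $4,173.89

Interest = A - P = $4,173.89


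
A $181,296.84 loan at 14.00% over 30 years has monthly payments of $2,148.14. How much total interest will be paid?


Total paid over the life of the loan = PMT × n.
Total paid = $2,148.14 × 360 = $773,330.40
Total interest = total paid − principal = $773,330.40 − $181,296.84 = $592,033.56

Total interest = (PMT × n) - PV = $592,033.56


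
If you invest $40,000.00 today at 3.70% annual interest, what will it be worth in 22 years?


Future value formula: FV = PV × (1 + r)^t
FV = $40,000.00 × (1 + 0.037)^22
FV = $40,000.00 × 2.223989
FV = $88,959.56

FV = PV × (1 + r)^t = $88,959.56


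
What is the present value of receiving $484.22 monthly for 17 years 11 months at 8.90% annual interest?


Present value of an ordinary annuity: PV = PMT × (1 − (1 + r)^(−n)) / r
Monthly rate r = 0.089/12 ≈ 0.00741667, n = 215
PV = $484.22 × (1 − (1 + 0.089/12)^(−215)) / (0.089/12)
PV = $484.22 × 107.300082
PV = $51,956.85

PV = PMT × (1-(1+r)^(-n))/r = $51,956.85


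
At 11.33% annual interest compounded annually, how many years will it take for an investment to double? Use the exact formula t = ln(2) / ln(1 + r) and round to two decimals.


Doubling condition: (1 + r)^t = 2
Take ln of both sides: t × ln(1 + r) = ln(2)
t = ln(2) / ln(1 + r)
t = 0.693147 / 0.107329
t = 6.46

t = ln(2) / ln(1 + r) = 6.46 years


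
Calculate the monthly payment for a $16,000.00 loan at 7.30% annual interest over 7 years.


Loan payment formula: PMT = PV × r / (1 − (1 + r)^(−n))
Monthly rate r = 0.073/12 ≈ 0.00608333, n = 84 months
Denominator: 1 − (1 + 0.073/12)^(−84) = 0.399175
PMT = $16,000.00 × (0.073/12) / 0.399175
PMT = $243.84 per month

PMT = PV × r / (1-(1+r)^(-n)) = $243.84/month


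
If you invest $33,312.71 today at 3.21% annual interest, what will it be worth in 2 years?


Future value formula: FV = PV × (1 + r)^t
FV = $33,312.71 × (1 + 0.0321)^2
FV = $33,312.71 × 1.0652304
FV = $35,485.71

FV = PV × (1 + r)^t = $35,485.71


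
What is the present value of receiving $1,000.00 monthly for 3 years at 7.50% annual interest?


Present value of an ordinary annuity: PV = PMT × (1 − (1 + r)^(−n)) / r
Monthly rate r = 0.075/12 = 0.00625, n = 36
PV = $1,000.00 × (1 − (1 + 0.075/12)^(−36)) / (0.075/12)
PV = $1,000.00 × 32.147913
PV = $32,147.91

PV = PMT × (1-(1+r)^(-n))/r = $32,147.91


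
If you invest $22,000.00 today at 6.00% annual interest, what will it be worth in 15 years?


Future value formula: FV = PV × (1 + r)^t
FV = $22,000.00 × (1 + 0.06)^15
FV = $22,000.00 × 2.396558
FV = $52,724.28

FV = PV × (1 + r)^t = $52,724.28


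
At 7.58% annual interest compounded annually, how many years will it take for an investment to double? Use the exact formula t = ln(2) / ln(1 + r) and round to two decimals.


Doubling condition: (1 + r)^t = 2
Take ln of both sides: t × ln(1 + r) = ln(2)
t = ln(2) / ln(1 + r)
t = 0.693147 / 0.073065
t = 9.49

t = ln(2) / ln(1 + r) = 9.49 years


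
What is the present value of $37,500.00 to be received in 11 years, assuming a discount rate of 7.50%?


Present value formula: PV = FV / (1 + r)^t
PV = $37,500.00 / (1 + 0.075)^11
PV = $37,500.00 / 2.215609
PV = $16,925.37

PV = FV / (1 + r)^t = $16,925.37


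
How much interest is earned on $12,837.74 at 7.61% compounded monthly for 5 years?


Compound interest earned = final amount − principal.
A = P(1 + r/n)^(nt) = $12,837.74 × (1 + 0.0761/12)^(12 × 5) = $18,759.27
Interest = A − P = $18,759.27 − $12,837.74 = $5,921.53

Interest = A - P = $5,921.53


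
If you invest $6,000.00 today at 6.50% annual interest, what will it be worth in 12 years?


Future value formula: FV = PV × (1 + r)^t
FV = $6,000.00 × (1 + 0.065)^12
FV = $6,000.00 × 2.129096
FV = $12,774.58

FV = PV × (1 + r)^t = $12,774.58


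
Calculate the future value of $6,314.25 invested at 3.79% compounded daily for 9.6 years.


Compound interest formula: A = P(1 + r/n)^(nt)
A = $6,314.25 × (1 + 0.0379/365)^(365 × 9.6)
Growth factor: (1 + 0.0379/365)^3504 = 1.438817
A = $6,314.25 × 1.438817
A = $9,085.05

A = P(1 + r/n)^(nt) = $9,085.05


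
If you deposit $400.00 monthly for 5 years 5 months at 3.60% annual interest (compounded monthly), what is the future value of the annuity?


Future value of an ordinary annuity: FV = PMT × ((1 + r)^n − 1) / r
Monthly rate r = 0.036/12 = 0.003, n = 65
FV = $400.00 × ((1 + 0.036/12)^65 − 1) / (0.036/12)
FV = $400.00 × 71.652090
FV = $28,660.84

FV = PMT × ((1+r)^n - 1)/r = $28,660.84


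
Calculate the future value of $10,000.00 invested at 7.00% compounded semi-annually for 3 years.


Compound interest formula: A = P(1 + r/n)^(nt)
A = $10,000.00 × (1 + 0.07/2)^(2 × 3)
Growth factor: (1 + 0.07/2)^6 = 1.229255
A = $10,000.00 × 1.229255
A = $12,292.55

A = P(1 + r/n)^(nt) = $12,292.55


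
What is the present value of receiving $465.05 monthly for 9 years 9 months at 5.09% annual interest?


Present value of an ordinary annuity: PV = PMT × (1 − (1 + r)^(−n)) / r
Monthly rate r = 0.0509/12 ≈ 0.00424167, n = 117
PV = $465.05 × (1 − (1 + 0.0509/12)^(−117)) / (0.0509/12)
PV = $465.05 × 92.078547
PV = $42,821.13

PV = PMT × (1-(1+r)^(-n))/r = $42,821.13


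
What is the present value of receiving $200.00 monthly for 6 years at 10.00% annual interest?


Present value of an ordinary annuity: PV = PMT × (1 − (1 + r)^(−n)) / r
Monthly rate r = 0.1/12 ≈ 0.00833333, n = 72
PV = $200.00 × (1 − (1 + 0.1/12)^(−72)) / (0.1/12)
PV = $200.00 × 53.978665
PV = $10,795.73

PV = PMT × (1-(1+r)^(-n))/r = $10,795.73


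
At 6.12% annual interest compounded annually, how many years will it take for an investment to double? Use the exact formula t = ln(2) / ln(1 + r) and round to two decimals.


Doubling condition: (1 + r)^t = 2
Take ln of both sides: t × ln(1 + r) = ln(2)
t = ln(2) / ln(1 + r)
t = 0.693147 / 0.059400
t = 11.67

t = ln(2) / ln(1 + r) = 11.67 years


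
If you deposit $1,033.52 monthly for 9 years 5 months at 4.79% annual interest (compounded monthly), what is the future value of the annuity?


Future value of an ordinary annuity: FV = PMT × ((1 + r)^n − 1) / r
Monthly rate r = 0.0479/12 ≈ 0.00399167, n = 113
FV = $1,033.52 × ((1 + 0.0479/12)^113 − 1) / (0.0479/12)
FV = $1,033.52 × 142.437719
FV = $147,212.23

FV = PMT × ((1+r)^n - 1)/r = $147,212.23


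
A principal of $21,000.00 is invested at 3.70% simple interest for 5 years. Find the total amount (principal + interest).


Total amount formula: A = P(1 + rt) = P + P·r·t
Interest: I = P × r × t = $21,000.00 × 0.037 × 5 = $3,885.00
A = P + I = $21,000.00 + $3,885.00 = $24,885.00

A = P + I = P(1 + rt) = $24,885.00


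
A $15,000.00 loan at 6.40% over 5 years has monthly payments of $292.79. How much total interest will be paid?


Total paid over the life of the loan = PMT × n.
Total paid = $292.79 × 60 = $17,567.40
Total interest = total paid − principal = $17,567.40 − $15,000.00 = $2,567.40

Total interest = (PMT × n) - PV = $2,567.40


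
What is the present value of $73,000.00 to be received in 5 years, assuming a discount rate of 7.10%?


Present value formula: PV = FV / (1 + r)^t
PV = $73,000.00 / (1 + 0.071)^5
PV = $73,000.00 / 1.409118
PV = $51,805.46

PV = FV / (1 + r)^t = $51,805.46


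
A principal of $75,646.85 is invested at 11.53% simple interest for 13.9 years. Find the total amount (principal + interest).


Total amount formula: A = P(1 + rt) = P + P·r·t
Interest: I = P × r × t = $75,646.85 × 0.1153 × 13.9 = $121,236.94
A = P + I = $75,646.85 + $121,236.94 = $196,883.79

A = P + I = P(1 + rt) = $196,883.79


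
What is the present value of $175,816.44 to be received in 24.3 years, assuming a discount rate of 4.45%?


Present value formula: PV = FV / (1 + r)^t
PV = $175,816.44 / (1 + 0.0445)^24.3
PV = $175,816.44 / 2.8805485
PV = $61,035.75

PV = FV / (1 + r)^t = $61,035.75


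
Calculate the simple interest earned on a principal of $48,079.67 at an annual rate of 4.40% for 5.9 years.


Simple interest formula: I = P × r × t
I = $48,079.67 × 0.044 × 5.9
I = $12,481.48

I = P × r × t = $12,481.48


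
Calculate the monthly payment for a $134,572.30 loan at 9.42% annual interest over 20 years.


Loan payment formula: PMT = PV × r / (1 − (1 + r)^(−n))
Monthly rate r = 0.0942/12 = 0.00785, n = 240 months
Denominator: 1 − (1 + 0.0942/12)^(−240) = 0.846897
PMT = $134,572.30 × (0.0942/12) / 0.846897
PMT = $1,247.37 per month

PMT = PV × r / (1-(1+r)^(-n)) = $1,247.37/month


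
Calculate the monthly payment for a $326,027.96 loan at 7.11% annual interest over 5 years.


Loan payment formula: PMT = PV × r / (1 − (1 + r)^(−n))
Monthly rate r = 0.0711/12 = 0.005925, n = 60 months
Denominator: 1 − (1 + 0.0711/12)^(−60) = 0.2984415
PMT = $326,027.96 × (0.0711/12) / 0.2984415
PMT = $6,472.68 per month

PMT = PV × r / (1-(1+r)^(-n)) = $6,472.68/month


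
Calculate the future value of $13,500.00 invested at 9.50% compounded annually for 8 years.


Compound interest formula: A = P(1 + r/n)^(nt)
A = $13,500.00 × (1 + 0.095/1)^(1 × 8)
Growth factor: (1 + 0.095/1)^8 = 2.066869
A = $13,500.00 × 2.066869
A = $27,902.73

A = P(1 + r/n)^(nt) = $27,902.73


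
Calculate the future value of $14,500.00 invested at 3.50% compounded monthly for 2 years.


Compound interest formula: A = P(1 + r/n)^(nt)
A = $14,500.00 × (1 + 0.035/12)^(12 × 2)
Growth factor: (1 + 0.035/12)^24 = 1.0723989
A = $14,500.00 × 1.0723989
A = $15,549.78

A = P(1 + r/n)^(nt) = $15,549.78


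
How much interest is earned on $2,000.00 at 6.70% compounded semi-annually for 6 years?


Compound interest earned = final amount − principal.
A = P(1 + r/n)^(nt) = $2,000.00 × (1 + 0.067/2)^(2 × 6) = $2,970.00
Interest = A − P = $2,970.00 − $2,000.00 = $970.00

Interest = A - P = $970.00


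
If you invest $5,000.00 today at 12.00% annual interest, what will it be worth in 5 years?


Future value formula: FV = PV × (1 + r)^t
FV = $5,000.00 × (1 + 0.12)^5
FV = $5,000.00 × 1.762342
FV = $8,811.71

FV = PV × (1 + r)^t = $8,811.71


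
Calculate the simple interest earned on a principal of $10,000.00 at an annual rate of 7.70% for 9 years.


Simple interest formula: I = P × r × t
I = $10,000.00 × 0.077 × 9
I = $6,930.00

I = P × r × t = $6,930.00


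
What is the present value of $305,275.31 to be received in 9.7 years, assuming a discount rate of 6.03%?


Present value formula: PV = FV / (1 + r)^t
PV = $305,275.31 / (1 + 0.0603)^9.7
PV = $305,275.31 / 1.7646516
PV = $172,994.66

PV = FV / (1 + r)^t = $172,994.66


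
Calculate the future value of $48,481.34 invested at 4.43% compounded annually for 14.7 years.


Compound interest formula: A = P(1 + r/n)^(nt)
A = $48,481.34 × (1 + 0.0443/1)^(1 × 14.7)
Growth factor: (1 + 0.0443/1)^14.7 = 1.8911744
A = $48,481.34 × 1.8911744
A = $91,686.67

A = P(1 + r/n)^(nt) = $91,686.67


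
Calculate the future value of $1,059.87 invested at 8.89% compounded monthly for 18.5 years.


Compound interest formula: A = P(1 + r/n)^(nt)
A = $1,059.87 × (1 + 0.0889/12)^(12 × 18.5)
Growth factor: (1 + 0.0889/12)^222 = 5.147895
A = $1,059.87 × 5.147895
A = $5,456.10

A = P(1 + r/n)^(nt) = $5,456.10


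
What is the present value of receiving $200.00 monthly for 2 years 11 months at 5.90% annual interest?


Present value of an ordinary annuity: PV = PMT × (1 − (1 + r)^(−n)) / r
Monthly rate r = 0.059/12 ≈ 0.00491667, n = 35
PV = $200.00 × (1 − (1 + 0.059/12)^(−35)) / (0.059/12)
PV = $200.00 × 32.081882
PV = $6,416.38

PV = PMT × (1-(1+r)^(-n))/r = $6,416.38


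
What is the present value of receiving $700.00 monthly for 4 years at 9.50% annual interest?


Present value of an ordinary annuity: PV = PMT × (1 − (1 + r)^(−n)) / r
Monthly rate r = 0.095/12 ≈ 0.00791667, n = 48
PV = $700.00 × (1 − (1 + 0.095/12)^(−48)) / (0.095/12)
PV = $700.00 × 39.803947
PV = $27,862.76

PV = PMT × (1-(1+r)^(-n))/r = $27,862.76


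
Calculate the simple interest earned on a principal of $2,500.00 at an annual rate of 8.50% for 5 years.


Simple interest formula: I = P × r × t
I = $2,500.00 × 0.085 × 5
I = $1,062.50

I = P × r × t = $1,062.50


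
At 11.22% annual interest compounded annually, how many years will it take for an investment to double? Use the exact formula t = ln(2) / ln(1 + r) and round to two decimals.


Doubling condition: (1 + r)^t = 2
Take ln of both sides: t × ln(1 + r) = ln(2)
t = ln(2) / ln(1 + r)
t = 0.693147 / 0.106340
t = 6.52

t = ln(2) / ln(1 + r) = 6.52 years


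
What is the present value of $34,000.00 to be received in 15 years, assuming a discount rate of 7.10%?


Present value formula: PV = FV / (1 + r)^t
PV = $34,000.00 / (1 + 0.071)^15
PV = $34,000.00 / 2.797964
PV = $12,151.69

PV = FV / (1 + r)^t = $12,151.69


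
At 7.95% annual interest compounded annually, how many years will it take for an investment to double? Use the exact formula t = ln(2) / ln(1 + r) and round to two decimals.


Doubling condition: (1 + r)^t = 2
Take ln of both sides: t × ln(1 + r) = ln(2)
t = ln(2) / ln(1 + r)
t = 0.693147 / 0.076498
t = 9.06

t = ln(2) / ln(1 + r) = 9.06 years


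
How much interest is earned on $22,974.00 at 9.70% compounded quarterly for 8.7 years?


Compound interest earned = final amount − principal.
A = P(1 + r/n)^(nt) = $22,974.00 × (1 + 0.097/4)^(4 × 8.7) = $52,888.89
Interest = A − P = $52,888.89 − $22,974.00 = $29,914.89

Interest = A - P = $29,914.89


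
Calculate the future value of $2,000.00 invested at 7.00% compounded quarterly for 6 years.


Compound interest formula: A = P(1 + r/n)^(nt)
A = $2,000.00 × (1 + 0.07/4)^(4 × 6)
Growth factor: (1 + 0.07/4)^24 = 1.516443
A = $2,000.00 × 1.516443
A = $3,032.89

A = P(1 + r/n)^(nt) = $3,032.89


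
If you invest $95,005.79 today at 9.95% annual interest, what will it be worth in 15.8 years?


Future value formula: FV = PV × (1 + r)^t
FV = $95,005.79 × (1 + 0.0995)^15.8
FV = $95,005.79 × 4.4759445
FV = $425,240.64

FV = PV × (1 + r)^t = $425,240.64


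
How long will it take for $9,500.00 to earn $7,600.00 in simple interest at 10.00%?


Rearrange the simple interest formula for t:
I = P × r × t  ⇒  t = I / (P × r)
t = $7,600.00 / ($9,500.00 × 0.1)
t = 8

t = I/(P×r) = 8 years


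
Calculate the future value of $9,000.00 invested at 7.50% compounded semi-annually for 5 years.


Compound interest formula: A = P(1 + r/n)^(nt)
A = $9,000.00 × (1 + 0.075/2)^(2 × 5)
Growth factor: (1 + 0.075/2)^10 = 1.445044
A = $9,000.00 × 1.445044
A = $13,005.40

A = P(1 + r/n)^(nt) = $13,005.40


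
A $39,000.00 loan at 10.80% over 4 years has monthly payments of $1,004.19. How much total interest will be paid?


Total paid over the life of the loan = PMT × n.
Total paid = $1,004.19 × 48 = $48,201.12
Total interest = total paid − principal = $48,201.12 − $39,000.00 = $9,201.12

Total interest = (PMT × n) - PV = $9,201.12


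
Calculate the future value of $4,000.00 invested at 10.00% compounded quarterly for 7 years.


Compound interest formula: A = P(1 + r/n)^(nt)
A = $4,000.00 × (1 + 0.1/4)^(4 × 7)
Growth factor: (1 + 0.1/4)^28 = 1.996495
A = $4,000.00 × 1.996495
A = $7,985.98

A = P(1 + r/n)^(nt) = $7,985.98


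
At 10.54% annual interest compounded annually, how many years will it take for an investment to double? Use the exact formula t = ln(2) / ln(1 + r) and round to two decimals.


Doubling condition: (1 + r)^t = 2
Take ln of both sides: t × ln(1 + r) = ln(2)
t = ln(2) / ln(1 + r)
t = 0.693147 / 0.100207
t = 6.92

t = ln(2) / ln(1 + r) = 6.92 years


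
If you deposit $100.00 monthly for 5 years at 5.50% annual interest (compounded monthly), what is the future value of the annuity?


Future value of an ordinary annuity: FV = PMT × ((1 + r)^n − 1) / r
Monthly rate r = 0.055/12 ≈ 0.00458333, n = 60
FV = $100.00 × ((1 + 0.055/12)^60 − 1) / (0.055/12)
FV = $100.00 × 68.880823
FV = $6,888.08

FV = PMT × ((1+r)^n - 1)/r = $6,888.08


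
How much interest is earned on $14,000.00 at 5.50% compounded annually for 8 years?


Compound interest earned = final amount − principal.
A = P(1 + r/n)^(nt) = $14,000.00 × (1 + 0.055/1)^(1 × 8) = $21,485.61
Interest = A − P = $21,485.61 − $14,000.00 = $7,485.61

Interest = A - P = $7,485.61


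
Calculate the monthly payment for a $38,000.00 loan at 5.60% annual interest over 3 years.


Loan payment formula: PMT = PV × r / (1 − (1 + r)^(−n))
Monthly rate r = 0.056/12 ≈ 0.00466667, n = 36 months
Denominator: 1 − (1 + 0.056/12)^(−36) = 0.154316
PMT = $38,000.00 × (0.056/12) / 0.154316
PMT = $1,149.16 per month

PMT = PV × r / (1-(1+r)^(-n)) = $1,149.16/month


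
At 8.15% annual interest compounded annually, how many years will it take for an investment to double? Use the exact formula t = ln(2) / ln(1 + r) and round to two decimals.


Doubling condition: (1 + r)^t = 2
Take ln of both sides: t × ln(1 + r) = ln(2)
t = ln(2) / ln(1 + r)
t = 0.693147 / 0.078349
t = 8.85

t = ln(2) / ln(1 + r) = 8.85 years


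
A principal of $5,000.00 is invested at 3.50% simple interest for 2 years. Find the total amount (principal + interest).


Total amount formula: A = P(1 + rt) = P + P·r·t
Interest: I = P × r × t = $5,000.00 × 0.035 × 2 = $350.00
A = P + I = $5,000.00 + $350.00 = $5,350.00

A = P + I = P(1 + rt) = $5,350.00


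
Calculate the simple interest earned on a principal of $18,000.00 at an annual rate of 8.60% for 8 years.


Simple interest formula: I = P × r × t
I = $18,000.00 × 0.086 × 8
I = $12,384.00

I = P × r × t = $12,384.00


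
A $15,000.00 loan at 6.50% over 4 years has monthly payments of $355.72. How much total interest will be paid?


Total paid over the life of the loan = PMT × n.
Total paid = $355.72 × 48 = $17,074.56
Total interest = total paid − principal = $17,074.56 − $15,000.00 = $2,074.56

Total interest = (PMT × n) - PV = $2,074.56


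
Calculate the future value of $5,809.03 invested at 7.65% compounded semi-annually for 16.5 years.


Compound interest formula: A = P(1 + r/n)^(nt)
A = $5,809.03 × (1 + 0.0765/2)^(2 × 16.5)
Growth factor: (1 + 0.0765/2)^33 = 3.451151
A = $5,809.03 × 3.451151
A = $20,047.84

A = P(1 + r/n)^(nt) = $20,047.84


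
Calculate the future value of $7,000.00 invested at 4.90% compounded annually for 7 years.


Compound interest formula: A = P(1 + r/n)^(nt)
A = $7,000.00 × (1 + 0.049/1)^(1 × 7)
Growth factor: (1 + 0.049/1)^7 = 1.397747
A = $7,000.00 × 1.397747
A = $9,784.23

A = P(1 + r/n)^(nt) = $9,784.23


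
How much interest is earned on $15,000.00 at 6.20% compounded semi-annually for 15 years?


Compound interest earned = final amount − principal.
A = P(1 + r/n)^(nt) = $15,000.00 × (1 + 0.062/2)^(2 × 15) = $37,484.46
Interest = A − P = $37,484.46 − $15,000.00 = $22,484.46

Interest = A - P = $22,484.46


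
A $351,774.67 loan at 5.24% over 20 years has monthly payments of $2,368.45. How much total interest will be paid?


Total paid over the life of the loan = PMT × n.
Total paid = $2,368.45 × 240 = $568,428.00
Total interest = total paid − principal = $568,428.00 − $351,774.67 = $216,653.33

Total interest = (PMT × n) - PV = $216,653.33


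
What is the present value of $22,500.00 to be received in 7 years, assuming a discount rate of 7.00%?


Present value formula: PV = FV / (1 + r)^t
PV = $22,500.00 / (1 + 0.07)^7
PV = $22,500.00 / 1.605781
PV = $14,011.87

PV = FV / (1 + r)^t = $14,011.87


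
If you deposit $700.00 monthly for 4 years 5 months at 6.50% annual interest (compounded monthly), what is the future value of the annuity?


Future value of an ordinary annuity: FV = PMT × ((1 + r)^n − 1) / r
Monthly rate r = 0.065/12 ≈ 0.00541667, n = 53
FV = $700.00 × ((1 + 0.065/12)^53 − 1) / (0.065/12)
FV = $700.00 × 61.200611
FV = $42,840.43

FV = PMT × ((1+r)^n - 1)/r = $42,840.43


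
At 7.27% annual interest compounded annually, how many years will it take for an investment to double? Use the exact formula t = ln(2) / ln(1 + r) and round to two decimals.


Doubling condition: (1 + r)^t = 2
Take ln of both sides: t × ln(1 + r) = ln(2)
t = ln(2) / ln(1 + r)
t = 0.693147 / 0.070179
t = 9.88

t = ln(2) / ln(1 + r) = 9.88 years


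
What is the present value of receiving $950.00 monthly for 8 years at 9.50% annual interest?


Present value of an ordinary annuity: PV = PMT × (1 − (1 + r)^(−n)) / r
Monthly rate r = 0.095/12 ≈ 0.00791667, n = 96
PV = $950.00 × (1 − (1 + 0.095/12)^(−96)) / (0.095/12)
PV = $950.00 × 67.065090
PV = $63,711.84

PV = PMT × (1-(1+r)^(-n))/r = $63,711.84


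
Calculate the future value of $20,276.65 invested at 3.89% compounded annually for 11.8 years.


Compound interest formula: A = P(1 + r/n)^(nt)
A = $20,276.65 × (1 + 0.0389/1)^(1 × 11.8)
Growth factor: (1 + 0.0389/1)^11.8 = 1.5688095
A = $20,276.65 × 1.5688095
A = $31,810.20

A = P(1 + r/n)^(nt) = $31,810.20
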